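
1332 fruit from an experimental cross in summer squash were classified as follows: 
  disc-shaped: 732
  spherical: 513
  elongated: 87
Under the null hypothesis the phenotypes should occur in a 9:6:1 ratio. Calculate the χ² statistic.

Under the 9:6:1 hypothesis (Σ ratio = 16, N = 1332):
  disc-shaped: 1332 × 9/16 = 749.25
  spherical: 1332 × 6/16 = 499.5
  elongated: 1332 × 1/16 = 83.25
χ² = Σ (O − E)² / E
  disc-shaped: (732 − 749.25)² / 749.25 = 0.3971
  spherical: (513 − 499.5)² / 499.5 = 0.3649
  elongated: (87 − 83.25)² / 83.25 = 0.1689
χ² = 0.3971 + 0.3649 + 0.1689 = 0.9309 ≈ 0.931

0.931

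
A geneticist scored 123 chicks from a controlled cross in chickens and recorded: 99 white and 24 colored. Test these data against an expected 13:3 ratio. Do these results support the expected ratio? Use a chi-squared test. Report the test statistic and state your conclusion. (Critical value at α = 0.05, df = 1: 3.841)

0.047; consistent

Expected counts for N = 123 under a 13:3 ratio (total parts = 16):
  white: 123 × 13/16 = 99.9375
  colored: 123 × 3/16 = 23.0625
χ² = Σ (O − E)² / E
  white: (99 − 99.9375)² / 99.9375 = 0.0088
  colored: (24 − 23.0625)² / 23.0625 = 0.0381
χ² = 0.0088 + 0.0381 = 0.0469 ≈ 0.047
Degrees of freedom = 2 − 1 = 1; critical value at α = 0.05 is 3.841.
Since 0.047 < 3.841, we fail to reject the null hypothesis — the data are consistent with the 13:3 ratio.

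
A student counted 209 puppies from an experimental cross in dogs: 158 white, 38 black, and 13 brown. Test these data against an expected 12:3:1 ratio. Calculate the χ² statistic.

0.046

Total ratio parts = 16. Expected numbers out of 209:
  white: 209 × 12/16 = 156.75
  black: 209 × 3/16 = 39.1875
  brown: 209 × 1/16 = 13.0625
χ² = Σ (O − E)² / E
  white: (158 − 156.75)² / 156.75 = 0.0100
  black: (38 − 39.1875)² / 39.1875 = 0.0360
  brown: (13 − 13.0625)² / 13.0625 = 0.0003
χ² = 0.0100 + 0.0360 + 0.0003 = 0.0463 ≈ 0.046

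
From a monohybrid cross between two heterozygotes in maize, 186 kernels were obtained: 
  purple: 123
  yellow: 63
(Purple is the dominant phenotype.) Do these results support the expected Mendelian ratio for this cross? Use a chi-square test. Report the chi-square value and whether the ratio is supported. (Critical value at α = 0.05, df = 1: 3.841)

7.806; not consistent

For a monohybrid cross between heterozygotes with complete dominance, the expected phenotypic ratio is 3:1.
Under the 3:1 hypothesis (Σ ratio = 4, N = 186):
  purple: 186 × 3/4 = 139.5
  yellow: 186 × 1/4 = 46.5
χ² = Σ (O − E)² / E
  purple: (123 − 139.5)² / 139.5 = 1.9516
  yellow: (63 − 46.5)² / 46.5 = 5.8548
χ² = 1.9516 + 5.8548 = 7.8064 ≈ 7.806
Degrees of freedom = 2 − 1 = 1; critical value at α = 0.05 is 3.841.
Since 7.806 > 3.841, we reject the null hypothesis — the data do not fit the 3:1 ratio.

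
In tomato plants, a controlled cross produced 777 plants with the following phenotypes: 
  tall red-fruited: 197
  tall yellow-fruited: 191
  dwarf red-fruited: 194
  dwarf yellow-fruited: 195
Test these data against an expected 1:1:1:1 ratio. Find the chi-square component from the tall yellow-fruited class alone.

0.054

Total ratio parts = 4. Expected numbers out of 777:
  tall red-fruited: 777 × 1/4 = 194.25
  tall yellow-fruited: 777 × 1/4 = 194.25
  dwarf red-fruited: 777 × 1/4 = 194.25
  dwarf yellow-fruited: 777 × 1/4 = 194.25
Contribution of tall yellow-fruited: (191 − 194.25)² / 194.25 = 0.0544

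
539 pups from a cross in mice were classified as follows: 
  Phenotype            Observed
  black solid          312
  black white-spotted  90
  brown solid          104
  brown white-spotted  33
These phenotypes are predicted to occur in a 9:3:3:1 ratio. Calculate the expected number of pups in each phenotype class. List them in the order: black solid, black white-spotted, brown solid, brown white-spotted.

303.1875, 101.0625, 101.0625, 33.6875

Under the 9:3:3:1 hypothesis (Σ ratio = 16, N = 539):
  black solid: 539 × 9/16 = 303.1875
  black white-spotted: 539 × 3/16 = 101.0625
  brown solid: 539 × 3/16 = 101.0625
  brown white-spotted: 539 × 1/16 = 33.6875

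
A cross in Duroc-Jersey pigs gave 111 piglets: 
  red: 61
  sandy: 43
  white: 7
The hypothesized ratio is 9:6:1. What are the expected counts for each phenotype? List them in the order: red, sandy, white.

62.4375, 41.625, 6.9375

Total ratio parts = 16. Expected numbers out of 111:
  red: 111 × 9/16 = 62.4375
  sandy: 111 × 6/16 = 41.625
  white: 111 × 1/16 = 6.9375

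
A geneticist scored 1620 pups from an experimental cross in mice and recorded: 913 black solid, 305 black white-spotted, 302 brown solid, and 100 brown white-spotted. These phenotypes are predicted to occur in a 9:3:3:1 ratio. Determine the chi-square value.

Expected counts for N = 1620 under a 9:3:3:1 ratio (total parts = 16):
  black solid: 1620 × 9/16 = 911.25
  black white-spotted: 1620 × 3/16 = 303.75
  brown solid: 1620 × 3/16 = 303.75
  brown white-spotted: 1620 × 1/16 = 101.25
χ² = Σ (O − E)² / E
  black solid: (913 − 911.25)² / 911.25 = 0.0034
  black white-spotted: (305 − 303.75)² / 303.75 = 0.0051
  brown solid: (302 − 303.75)² / 303.75 = 0.0101
  brown white-spotted: (100 − 101.25)² / 101.25 = 0.0154
χ² = 0.0034 + 0.0051 + 0.0101 + 0.0154 = 0.034

0.034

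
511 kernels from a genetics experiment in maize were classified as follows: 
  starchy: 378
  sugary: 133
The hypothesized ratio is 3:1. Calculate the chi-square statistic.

Total ratio parts = 4. Expected numbers out of 511:
  starchy: 511 × 3/4 = 383.25
  sugary: 511 × 1/4 = 127.75
χ² = Σ (O − E)² / E
  starchy: (378 − 383.25)² / 383.25 = 0.0719
  sugary: (133 − 127.75)² / 127.75 = 0.2158
χ² = 0.0719 + 0.2158 = 0.2877 ≈ 0.288

0.288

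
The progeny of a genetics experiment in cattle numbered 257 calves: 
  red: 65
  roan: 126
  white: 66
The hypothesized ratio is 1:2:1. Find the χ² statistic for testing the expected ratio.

Total ratio parts = 4. Expected numbers out of 257:
  red: 257 × 1/4 = 64.25
  roan: 257 × 2/4 = 128.5
  white: 257 × 1/4 = 64.25
χ² = Σ (O − E)² / E
  red: (65 − 64.25)² / 64.25 = 0.0088
  roan: (126 − 128.5)² / 128.5 = 0.0486
  white: (66 − 64.25)² / 64.25 = 0.0477
χ² = 0.0088 + 0.0486 + 0.0477 = 0.1051 ≈ 0.105

0.105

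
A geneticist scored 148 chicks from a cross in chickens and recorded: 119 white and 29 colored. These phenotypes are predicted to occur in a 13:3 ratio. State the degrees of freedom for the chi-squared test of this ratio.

1

A goodness-of-fit test with 2 phenotype classes has df = 2 − 1 = 1.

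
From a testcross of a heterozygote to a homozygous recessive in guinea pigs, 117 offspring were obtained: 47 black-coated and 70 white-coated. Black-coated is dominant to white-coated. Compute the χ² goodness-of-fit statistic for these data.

4.521

A testcross of a heterozygote (Aa × aa) gives a 1:1 phenotypic ratio.
Expected counts for N = 117 under a 1:1 ratio (total parts = 2):
  black-coated: 117 × 1/2 = 58.5
  white-coated: 117 × 1/2 = 58.5
χ² = Σ (O − E)² / E
  black-coated: (47 − 58.5)² / 58.5 = 2.2607
  white-coated: (70 − 58.5)² / 58.5 = 2.2607
χ² = 2.2607 + 2.2607 = 4.5214 ≈ 4.521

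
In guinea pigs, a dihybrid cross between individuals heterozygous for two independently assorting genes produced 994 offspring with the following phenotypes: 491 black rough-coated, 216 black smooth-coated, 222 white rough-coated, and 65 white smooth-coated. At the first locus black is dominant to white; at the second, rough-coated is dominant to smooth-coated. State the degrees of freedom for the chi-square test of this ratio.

3

A dihybrid F₂ with independent assortment and complete dominance at both loci gives a 9:3:3:1 phenotypic ratio.
A goodness-of-fit test with 4 phenotype classes has df = 4 − 1 = 3.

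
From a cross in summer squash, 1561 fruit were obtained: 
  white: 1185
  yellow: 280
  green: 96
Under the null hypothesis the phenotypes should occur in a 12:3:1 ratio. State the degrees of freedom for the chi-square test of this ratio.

A goodness-of-fit test with 3 phenotype classes has df = 3 − 1 = 2.

2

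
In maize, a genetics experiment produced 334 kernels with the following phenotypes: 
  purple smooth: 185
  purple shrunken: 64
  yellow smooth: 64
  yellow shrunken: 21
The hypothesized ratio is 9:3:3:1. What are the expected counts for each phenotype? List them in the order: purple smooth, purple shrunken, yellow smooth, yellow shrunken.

187.875, 62.625, 62.625, 20.875

Expected counts for N = 334 under a 9:3:3:1 ratio (total parts = 16):
  purple smooth: 334 × 9/16 = 187.875
  purple shrunken: 334 × 3/16 = 62.625
  yellow smooth: 334 × 3/16 = 62.625
  yellow shrunken: 334 × 1/16 = 20.875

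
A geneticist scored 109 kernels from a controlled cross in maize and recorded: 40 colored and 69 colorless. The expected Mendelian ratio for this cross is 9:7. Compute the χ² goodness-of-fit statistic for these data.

16.933

Under the 9:7 hypothesis (Σ ratio = 16, N = 109):
  colored: 109 × 9/16 = 61.3125
  colorless: 109 × 7/16 = 47.6875
χ² = Σ (O − E)² / E
  colored: (40 − 61.3125)² / 61.3125 = 7.4083
  colorless: (69 − 47.6875)² / 47.6875 = 9.5250
χ² = 7.4083 + 9.5250 = 16.9333 ≈ 16.933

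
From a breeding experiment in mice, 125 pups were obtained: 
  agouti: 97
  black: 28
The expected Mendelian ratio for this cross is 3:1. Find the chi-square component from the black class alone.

0.338

Under the 3:1 hypothesis (Σ ratio = 4, N = 125):
  agouti: 125 × 3/4 = 93.75
  black: 125 × 1/4 = 31.25
Contribution of black: (28 − 31.25)² / 31.25 = 0.3380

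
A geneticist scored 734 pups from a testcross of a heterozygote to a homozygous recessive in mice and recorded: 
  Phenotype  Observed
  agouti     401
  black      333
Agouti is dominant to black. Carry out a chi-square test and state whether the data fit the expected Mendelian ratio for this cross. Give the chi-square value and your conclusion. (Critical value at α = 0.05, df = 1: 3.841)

A testcross of a heterozygote (Aa × aa) gives a 1:1 phenotypic ratio.
Total ratio parts = 2. Expected numbers out of 734:
  agouti: 734 × 1/2 = 367
  black: 734 × 1/2 = 367
χ² = Σ (O − E)² / E
  agouti: (401 − 367)² / 367 = 3.1499
  black: (333 − 367)² / 367 = 3.1499
χ² = 3.1499 + 3.1499 = 6.2998 ≈ 6.300
Degrees of freedom = 2 − 1 = 1; critical value at α = 0.05 is 3.841.
Since 6.300 > 3.841, we reject the null hypothesis — the data do not fit the 1:1 ratio.

6.300; not consistent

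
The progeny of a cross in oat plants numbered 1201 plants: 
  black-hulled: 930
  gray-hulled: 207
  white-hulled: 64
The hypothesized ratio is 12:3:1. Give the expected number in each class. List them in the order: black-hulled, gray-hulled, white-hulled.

900.75, 225.1875, 75.0625

Expected counts for N = 1201 under a 12:3:1 ratio (total parts = 16):
  black-hulled: 1201 × 12/16 = 900.75
  gray-hulled: 1201 × 3/16 = 225.1875
  white-hulled: 1201 × 1/16 = 75.0625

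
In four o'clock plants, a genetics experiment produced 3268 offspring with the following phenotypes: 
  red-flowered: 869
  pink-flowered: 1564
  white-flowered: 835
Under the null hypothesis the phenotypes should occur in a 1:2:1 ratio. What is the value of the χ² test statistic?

6.705

Under the 1:2:1 hypothesis (Σ ratio = 4, N = 3268):
  red-flowered: 3268 × 1/4 = 817
  pink-flowered: 3268 × 2/4 = 1634
  white-flowered: 3268 × 1/4 = 817
χ² = Σ (O − E)² / E
  red-flowered: (869 − 817)² / 817 = 3.3097
  pink-flowered: (1564 − 1634)² / 1634 = 2.9988
  white-flowered: (835 − 817)² / 817 = 0.3966
χ² = 3.3097 + 2.9988 + 0.3966 = 6.7051 ≈ 6.705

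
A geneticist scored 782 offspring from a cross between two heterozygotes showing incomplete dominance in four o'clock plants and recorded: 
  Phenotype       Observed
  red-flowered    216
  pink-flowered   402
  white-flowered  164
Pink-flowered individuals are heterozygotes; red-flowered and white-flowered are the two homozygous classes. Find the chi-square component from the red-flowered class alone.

With incomplete dominance, a heterozygote × heterozygote cross gives a 1:2:1 phenotypic ratio.
Under the 1:2:1 hypothesis (Σ ratio = 4, N = 782):
  red-flowered: 782 × 1/4 = 195.5
  pink-flowered: 782 × 2/4 = 391
  white-flowered: 782 × 1/4 = 195.5
Contribution of red-flowered: (216 − 195.5)² / 195.5 = 2.1496

2.150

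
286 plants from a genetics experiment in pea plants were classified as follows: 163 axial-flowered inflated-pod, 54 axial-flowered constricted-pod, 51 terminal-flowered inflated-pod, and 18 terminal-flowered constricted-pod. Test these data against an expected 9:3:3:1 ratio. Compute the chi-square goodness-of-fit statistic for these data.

0.160

Expected counts for N = 286 under a 9:3:3:1 ratio (total parts = 16):
  axial-flowered inflated-pod: 286 × 9/16 = 160.875
  axial-flowered constricted-pod: 286 × 3/16 = 53.625
  terminal-flowered inflated-pod: 286 × 3/16 = 53.625
  terminal-flowered constricted-pod: 286 × 1/16 = 17.875
χ² = Σ (O − E)² / E
  axial-flowered inflated-pod: (163 − 160.875)² / 160.875 = 0.0281
  axial-flowered constricted-pod: (54 − 53.625)² / 53.625 = 0.0026
  terminal-flowered inflated-pod: (51 − 53.625)² / 53.625 = 0.1285
  terminal-flowered constricted-pod: (18 − 17.875)² / 17.875 = 0.0009
χ² = 0.0281 + 0.0026 + 0.1285 + 0.0009 = 0.1601 ≈ 0.160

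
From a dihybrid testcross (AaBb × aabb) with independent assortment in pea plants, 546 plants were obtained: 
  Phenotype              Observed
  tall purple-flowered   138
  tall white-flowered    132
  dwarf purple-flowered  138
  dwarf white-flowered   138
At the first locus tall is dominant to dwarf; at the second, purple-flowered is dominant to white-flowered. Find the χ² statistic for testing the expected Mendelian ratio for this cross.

A dihybrid testcross with independent assortment gives a 1:1:1:1 ratio.
The 1:1:1:1 ratio has 4 parts, so with N = 546 the expected counts are:
  tall purple-flowered: 546 × 1/4 = 136.5
  tall white-flowered: 546 × 1/4 = 136.5
  dwarf purple-flowered: 546 × 1/4 = 136.5
  dwarf white-flowered: 546 × 1/4 = 136.5
χ² = Σ (O − E)² / E
  tall purple-flowered: (138 − 136.5)² / 136.5 = 0.0165
  tall white-flowered: (132 − 136.5)² / 136.5 = 0.1484
  dwarf purple-flowered: (138 − 136.5)² / 136.5 = 0.0165
  dwarf white-flowered: (138 − 136.5)² / 136.5 = 0.0165
χ² = 0.0165 + 0.1484 + 0.0165 + 0.0165 = 0.1979 ≈ 0.198

0.198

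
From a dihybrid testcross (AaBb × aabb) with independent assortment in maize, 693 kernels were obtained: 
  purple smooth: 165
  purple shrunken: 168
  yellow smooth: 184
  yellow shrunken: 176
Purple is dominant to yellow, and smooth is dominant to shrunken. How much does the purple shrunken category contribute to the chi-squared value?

A dihybrid testcross with independent assortment gives a 1:1:1:1 ratio.
Under the 1:1:1:1 hypothesis (Σ ratio = 4, N = 693):
  purple smooth: 693 × 1/4 = 173.25
  purple shrunken: 693 × 1/4 = 173.25
  yellow smooth: 693 × 1/4 = 173.25
  yellow shrunken: 693 × 1/4 = 173.25
Contribution of purple shrunken: (168 − 173.25)² / 173.25 = 0.1591

0.159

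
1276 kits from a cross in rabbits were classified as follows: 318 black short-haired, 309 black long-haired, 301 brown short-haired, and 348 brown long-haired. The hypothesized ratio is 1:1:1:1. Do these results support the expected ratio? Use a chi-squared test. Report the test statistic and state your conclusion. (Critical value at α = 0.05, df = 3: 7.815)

3.969; consistent

Expected counts for N = 1276 under a 1:1:1:1 ratio (total parts = 4):
  black short-haired: 1276 × 1/4 = 319
  black long-haired: 1276 × 1/4 = 319
  brown short-haired: 1276 × 1/4 = 319
  brown long-haired: 1276 × 1/4 = 319
χ² = Σ (O − E)² / E
  black short-haired: (318 − 319)² / 319 = 0.0031
  black long-haired: (309 − 319)² / 319 = 0.3135
  brown short-haired: (301 − 319)² / 319 = 1.0157
  brown long-haired: (348 − 319)² / 319 = 2.6364
χ² = 0.0031 + 0.3135 + 1.0157 + 2.6364 = 3.9687 ≈ 3.969
Degrees of freedom = 4 − 1 = 3; critical value at α = 0.05 is 7.815.
Since 3.969 < 7.815, we fail to reject the null hypothesis — the data are consistent with the 1:1:1:1 ratio.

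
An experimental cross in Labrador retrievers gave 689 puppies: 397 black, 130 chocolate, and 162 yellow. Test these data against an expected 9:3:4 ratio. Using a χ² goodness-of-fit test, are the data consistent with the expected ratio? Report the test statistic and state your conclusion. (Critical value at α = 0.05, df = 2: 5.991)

0.845; consistent

Expected counts for N = 689 under a 9:3:4 ratio (total parts = 16):
  black: 689 × 9/16 = 387.5625
  chocolate: 689 × 3/16 = 129.1875
  yellow: 689 × 4/16 = 172.25
χ² = Σ (O − E)² / E
  black: (397 − 387.5625)² / 387.5625 = 0.2298
  chocolate: (130 − 129.1875)² / 129.1875 = 0.0051
  yellow: (162 − 172.25)² / 172.25 = 0.6099
χ² = 0.2298 + 0.0051 + 0.6099 = 0.8448 ≈ 0.845
Degrees of freedom = 3 − 1 = 2; critical value at α = 0.05 is 5.991.
Since 0.845 < 5.991, we fail to reject the null hypothesis — the data are consistent with the 9:3:4 ratio.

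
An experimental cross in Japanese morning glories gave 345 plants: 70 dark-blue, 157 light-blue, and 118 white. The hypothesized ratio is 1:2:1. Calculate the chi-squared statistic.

The 1:2:1 ratio has 4 parts, so with N = 345 the expected counts are:
  dark-blue: 345 × 1/4 = 86.25
  light-blue: 345 × 2/4 = 172.5
  white: 345 × 1/4 = 86.25
χ² = Σ (O − E)² / E
  dark-blue: (70 − 86.25)² / 86.25 = 3.0616
  light-blue: (157 − 172.5)² / 172.5 = 1.3928
  white: (118 − 86.25)² / 86.25 = 11.6877
χ² = 3.0616 + 1.3928 + 11.6877 = 16.1421 ≈ 16.142

16.142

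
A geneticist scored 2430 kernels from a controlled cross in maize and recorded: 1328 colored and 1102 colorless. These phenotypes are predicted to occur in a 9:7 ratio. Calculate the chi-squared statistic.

The 9:7 ratio has 16 parts, so with N = 2430 the expected counts are:
  colored: 2430 × 9/16 = 1366.875
  colorless: 2430 × 7/16 = 1063.125
χ² = Σ (O − E)² / E
  colored: (1328 − 1366.875)² / 1366.875 = 1.1056
  colorless: (1102 − 1063.125)² / 1063.125 = 1.4215
χ² = 1.1056 + 1.4215 = 2.5271 ≈ 2.527

2.527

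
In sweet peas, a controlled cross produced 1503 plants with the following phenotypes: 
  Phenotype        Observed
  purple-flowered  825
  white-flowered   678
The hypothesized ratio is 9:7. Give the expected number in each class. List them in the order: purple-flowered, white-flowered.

Under the 9:7 hypothesis (Σ ratio = 16, N = 1503):
  purple-flowered: 1503 × 9/16 = 845.4375
  white-flowered: 1503 × 7/16 = 657.5625

845.4375, 657.5625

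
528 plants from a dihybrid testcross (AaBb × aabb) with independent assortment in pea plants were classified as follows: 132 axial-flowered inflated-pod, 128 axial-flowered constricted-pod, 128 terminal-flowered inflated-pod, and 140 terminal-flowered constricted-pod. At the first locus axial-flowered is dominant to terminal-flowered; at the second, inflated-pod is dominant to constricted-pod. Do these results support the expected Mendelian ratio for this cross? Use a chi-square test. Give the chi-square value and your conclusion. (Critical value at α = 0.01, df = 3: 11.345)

0.727; consistent

A dihybrid testcross with independent assortment gives a 1:1:1:1 ratio.
Under the 1:1:1:1 hypothesis (Σ ratio = 4, N = 528):
  axial-flowered inflated-pod: 528 × 1/4 = 132
  axial-flowered constricted-pod: 528 × 1/4 = 132
  terminal-flowered inflated-pod: 528 × 1/4 = 132
  terminal-flowered constricted-pod: 528 × 1/4 = 132
χ² = Σ (O − E)² / E
  axial-flowered inflated-pod: (132 − 132)² / 132 = 0.0000
  axial-flowered constricted-pod: (128 − 132)² / 132 = 0.1212
  terminal-flowered inflated-pod: (128 − 132)² / 132 = 0.1212
  terminal-flowered constricted-pod: (140 − 132)² / 132 = 0.4848
χ² = 0.0000 + 0.1212 + 0.1212 + 0.4848 = 0.7272 ≈ 0.727
Degrees of freedom = 4 − 1 = 3; critical value at α = 0.01 is 11.345.
Since 0.727 < 11.345, we fail to reject the null hypothesis — the data are consistent with the 1:1:1:1 ratio.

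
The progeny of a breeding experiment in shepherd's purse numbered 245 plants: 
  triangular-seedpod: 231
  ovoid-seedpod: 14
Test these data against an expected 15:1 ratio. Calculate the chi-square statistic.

0.120

Total ratio parts = 16. Expected numbers out of 245:
  triangular-seedpod: 245 × 15/16 = 229.6875
  ovoid-seedpod: 245 × 1/16 = 15.3125
χ² = Σ (O − E)² / E
  triangular-seedpod: (231 − 229.6875)² / 229.6875 = 0.0075
  ovoid-seedpod: (14 − 15.3125)² / 15.3125 = 0.1125
χ² = 0.0075 + 0.1125 = 0.120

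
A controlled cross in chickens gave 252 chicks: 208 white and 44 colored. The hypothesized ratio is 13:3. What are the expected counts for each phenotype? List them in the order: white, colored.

Total ratio parts = 16. Expected numbers out of 252:
  white: 252 × 13/16 = 204.75
  colored: 252 × 3/16 = 47.25

204.75, 47.25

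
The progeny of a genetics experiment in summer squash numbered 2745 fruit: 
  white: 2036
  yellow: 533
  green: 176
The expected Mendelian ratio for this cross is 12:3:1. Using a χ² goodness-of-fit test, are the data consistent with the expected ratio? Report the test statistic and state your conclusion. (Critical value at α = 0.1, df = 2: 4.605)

Total ratio parts = 16. Expected numbers out of 2745:
  white: 2745 × 12/16 = 2058.75
  yellow: 2745 × 3/16 = 514.6875
  green: 2745 × 1/16 = 171.5625
χ² = Σ (O − E)² / E
  white: (2036 − 2058.75)² / 2058.75 = 0.2514
  yellow: (533 − 514.6875)² / 514.6875 = 0.6516
  green: (176 − 171.5625)² / 171.5625 = 0.1148
χ² = 0.2514 + 0.6516 + 0.1148 = 1.0178 ≈ 1.018
Degrees of freedom = 3 − 1 = 2; critical value at α = 0.1 is 4.605.
Since 1.018 < 4.605, we fail to reject the null hypothesis — the data are consistent with the 12:3:1 ratio.

1.018; consistent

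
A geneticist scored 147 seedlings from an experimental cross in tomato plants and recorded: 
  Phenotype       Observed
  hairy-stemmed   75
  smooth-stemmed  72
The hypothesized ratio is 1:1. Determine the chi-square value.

Under the 1:1 hypothesis (Σ ratio = 2, N = 147):
  hairy-stemmed: 147 × 1/2 = 73.5
  smooth-stemmed: 147 × 1/2 = 73.5
χ² = Σ (O − E)² / E
  hairy-stemmed: (75 − 73.5)² / 73.5 = 0.0306
  smooth-stemmed: (72 − 73.5)² / 73.5 = 0.0306
χ² = 0.0306 + 0.0306 = 0.0612 ≈ 0.061

0.061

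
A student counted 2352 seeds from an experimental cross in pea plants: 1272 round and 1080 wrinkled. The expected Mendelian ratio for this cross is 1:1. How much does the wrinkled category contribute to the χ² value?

Total ratio parts = 2. Expected numbers out of 2352:
  round: 2352 × 1/2 = 1176
  wrinkled: 2352 × 1/2 = 1176
Contribution of wrinkled: (1080 − 1176)² / 1176 = 7.8367

7.837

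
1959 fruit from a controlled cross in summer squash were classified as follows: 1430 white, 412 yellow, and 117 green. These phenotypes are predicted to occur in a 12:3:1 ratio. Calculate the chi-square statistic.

6.727

The 12:3:1 ratio has 16 parts, so with N = 1959 the expected counts are:
  white: 1959 × 12/16 = 1469.25
  yellow: 1959 × 3/16 = 367.3125
  green: 1959 × 1/16 = 122.4375
χ² = Σ (O − E)² / E
  white: (1430 − 1469.25)² / 1469.25 = 1.0485
  yellow: (412 − 367.3125)² / 367.3125 = 5.4367
  green: (117 − 122.4375)² / 122.4375 = 0.2415
χ² = 1.0485 + 5.4367 + 0.2415 = 6.7267 ≈ 6.727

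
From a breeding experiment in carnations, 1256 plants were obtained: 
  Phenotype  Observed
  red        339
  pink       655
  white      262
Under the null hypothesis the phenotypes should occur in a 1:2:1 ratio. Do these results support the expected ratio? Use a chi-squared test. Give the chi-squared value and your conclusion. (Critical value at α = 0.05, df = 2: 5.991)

11.763; not consistent

The 1:2:1 ratio has 4 parts, so with N = 1256 the expected counts are:
  red: 1256 × 1/4 = 314
  pink: 1256 × 2/4 = 628
  white: 1256 × 1/4 = 314
χ² = Σ (O − E)² / E
  red: (339 − 314)² / 314 = 1.9904
  pink: (655 − 628)² / 628 = 1.1608
  white: (262 − 314)² / 314 = 8.6115
χ² = 1.9904 + 1.1608 + 8.6115 = 11.7627 ≈ 11.763
Degrees of freedom = 3 − 1 = 2; critical value at α = 0.05 is 5.991.
Since 11.763 > 5.991, we reject the null hypothesis — the data do not fit the 1:2:1 ratio.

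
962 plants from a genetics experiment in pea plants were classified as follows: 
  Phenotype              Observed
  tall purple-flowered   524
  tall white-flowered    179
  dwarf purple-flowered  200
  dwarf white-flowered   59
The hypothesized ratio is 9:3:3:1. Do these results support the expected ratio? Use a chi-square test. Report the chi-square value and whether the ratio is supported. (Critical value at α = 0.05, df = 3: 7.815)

2.709; consistent

The 9:3:3:1 ratio has 16 parts, so with N = 962 the expected counts are:
  tall purple-flowered: 962 × 9/16 = 541.125
  tall white-flowered: 962 × 3/16 = 180.375
  dwarf purple-flowered: 962 × 3/16 = 180.375
  dwarf white-flowered: 962 × 1/16 = 60.125
χ² = Σ (O − E)² / E
  tall purple-flowered: (524 − 541.125)² / 541.125 = 0.5420
  tall white-flowered: (179 − 180.375)² / 180.375 = 0.0105
  dwarf purple-flowered: (200 − 180.375)² / 180.375 = 2.1352
  dwarf white-flowered: (59 − 60.125)² / 60.125 = 0.0210
χ² = 0.5420 + 0.0105 + 2.1352 + 0.0210 = 2.7087 ≈ 2.709
Degrees of freedom = 4 − 1 = 3; critical value at α = 0.05 is 7.815.
Since 2.709 < 7.815, we fail to reject the null hypothesis — the data are consistent with the 9:3:3:1 ratio.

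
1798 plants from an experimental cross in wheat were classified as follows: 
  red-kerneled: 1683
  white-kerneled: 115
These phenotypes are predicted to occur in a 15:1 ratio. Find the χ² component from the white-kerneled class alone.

0.061

Total ratio parts = 16. Expected numbers out of 1798:
  red-kerneled: 1798 × 15/16 = 1685.625
  white-kerneled: 1798 × 1/16 = 112.375
Contribution of white-kerneled: (115 − 112.375)² / 112.375 = 0.0613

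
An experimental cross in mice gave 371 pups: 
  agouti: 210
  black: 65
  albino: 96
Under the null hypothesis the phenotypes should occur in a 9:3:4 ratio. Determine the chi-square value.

0.421

Under the 9:3:4 hypothesis (Σ ratio = 16, N = 371):
  agouti: 371 × 9/16 = 208.6875
  black: 371 × 3/16 = 69.5625
  albino: 371 × 4/16 = 92.75
χ² = Σ (O − E)² / E
  agouti: (210 − 208.6875)² / 208.6875 = 0.0083
  black: (65 − 69.5625)² / 69.5625 = 0.2992
  albino: (96 − 92.75)² / 92.75 = 0.1139
χ² = 0.0083 + 0.2992 + 0.1139 = 0.4214 ≈ 0.421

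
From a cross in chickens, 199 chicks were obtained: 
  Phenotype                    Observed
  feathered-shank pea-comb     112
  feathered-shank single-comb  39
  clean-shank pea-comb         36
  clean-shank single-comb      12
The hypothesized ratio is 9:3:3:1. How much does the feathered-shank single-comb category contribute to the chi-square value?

0.076

Expected counts for N = 199 under a 9:3:3:1 ratio (total parts = 16):
  feathered-shank pea-comb: 199 × 9/16 = 111.9375
  feathered-shank single-comb: 199 × 3/16 = 37.3125
  clean-shank pea-comb: 199 × 3/16 = 37.3125
  clean-shank single-comb: 199 × 1/16 = 12.4375
Contribution of feathered-shank single-comb: (39 − 37.3125)² / 37.3125 = 0.0763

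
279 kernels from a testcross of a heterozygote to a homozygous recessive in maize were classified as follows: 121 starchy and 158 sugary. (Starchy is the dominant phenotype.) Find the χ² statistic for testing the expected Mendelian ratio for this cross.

A testcross of a heterozygote (Aa × aa) gives a 1:1 phenotypic ratio.
Expected counts for N = 279 under a 1:1 ratio (total parts = 2):
  starchy: 279 × 1/2 = 139.5
  sugary: 279 × 1/2 = 139.5
χ² = Σ (O − E)² / E
  starchy: (121 − 139.5)² / 139.5 = 2.4534
  sugary: (158 − 139.5)² / 139.5 = 2.4534
χ² = 2.4534 + 2.4534 = 4.9068 ≈ 4.907

4.907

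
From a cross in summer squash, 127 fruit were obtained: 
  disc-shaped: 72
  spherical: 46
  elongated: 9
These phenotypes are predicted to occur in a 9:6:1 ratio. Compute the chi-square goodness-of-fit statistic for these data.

0.202

Expected counts for N = 127 under a 9:6:1 ratio (total parts = 16):
  disc-shaped: 127 × 9/16 = 71.4375
  spherical: 127 × 6/16 = 47.625
  elongated: 127 × 1/16 = 7.9375
χ² = Σ (O − E)² / E
  disc-shaped: (72 − 71.4375)² / 71.4375 = 0.0044
  spherical: (46 − 47.625)² / 47.625 = 0.0554
  elongated: (9 − 7.9375)² / 7.9375 = 0.1422
χ² = 0.0044 + 0.0554 + 0.1422 = 0.202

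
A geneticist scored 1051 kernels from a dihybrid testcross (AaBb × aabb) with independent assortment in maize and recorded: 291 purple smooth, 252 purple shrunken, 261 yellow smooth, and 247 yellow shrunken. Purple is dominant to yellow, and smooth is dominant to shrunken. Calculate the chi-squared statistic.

A dihybrid testcross with independent assortment gives a 1:1:1:1 ratio.
Under the 1:1:1:1 hypothesis (Σ ratio = 4, N = 1051):
  purple smooth: 1051 × 1/4 = 262.75
  purple shrunken: 1051 × 1/4 = 262.75
  yellow smooth: 1051 × 1/4 = 262.75
  yellow shrunken: 1051 × 1/4 = 262.75
χ² = Σ (O − E)² / E
  purple smooth: (291 − 262.75)² / 262.75 = 3.0373
  purple shrunken: (252 − 262.75)² / 262.75 = 0.4398
  yellow smooth: (261 − 262.75)² / 262.75 = 0.0117
  yellow shrunken: (247 − 262.75)² / 262.75 = 0.9441
χ² = 3.0373 + 0.4398 + 0.0117 + 0.9441 = 4.4329 ≈ 4.433

4.433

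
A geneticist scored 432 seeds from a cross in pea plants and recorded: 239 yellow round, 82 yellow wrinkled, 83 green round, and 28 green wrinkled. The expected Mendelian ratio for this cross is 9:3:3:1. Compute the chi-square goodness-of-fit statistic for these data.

The 9:3:3:1 ratio has 16 parts, so with N = 432 the expected counts are:
  yellow round: 432 × 9/16 = 243
  yellow wrinkled: 432 × 3/16 = 81
  green round: 432 × 3/16 = 81
  green wrinkled: 432 × 1/16 = 27
χ² = Σ (O − E)² / E
  yellow round: (239 − 243)² / 243 = 0.0658
  yellow wrinkled: (82 − 81)² / 81 = 0.0123
  green round: (83 − 81)² / 81 = 0.0494
  green wrinkled: (28 − 27)² / 27 = 0.0370
χ² = 0.0658 + 0.0123 + 0.0494 + 0.0370 = 0.1645 ≈ 0.165

0.165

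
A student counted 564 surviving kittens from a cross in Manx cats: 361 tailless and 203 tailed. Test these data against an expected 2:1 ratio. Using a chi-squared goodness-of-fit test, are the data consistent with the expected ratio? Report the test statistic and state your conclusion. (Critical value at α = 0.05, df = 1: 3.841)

1.795; consistent

The 2:1 ratio has 3 parts, so with N = 564 the expected counts are:
  tailless: 564 × 2/3 = 376
  tailed: 564 × 1/3 = 188
χ² = Σ (O − E)² / E
  tailless: (361 − 376)² / 376 = 0.5984
  tailed: (203 − 188)² / 188 = 1.1968
χ² = 0.5984 + 1.1968 = 1.7952 ≈ 1.795
Degrees of freedom = 2 − 1 = 1; critical value at α = 0.05 is 3.841.
Since 1.795 < 3.841, we fail to reject the null hypothesis — the data are consistent with the 2:1 ratio.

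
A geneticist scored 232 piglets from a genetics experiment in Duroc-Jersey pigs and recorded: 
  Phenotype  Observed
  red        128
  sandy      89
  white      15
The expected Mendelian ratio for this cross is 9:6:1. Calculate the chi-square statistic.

Total ratio parts = 16. Expected numbers out of 232:
  red: 232 × 9/16 = 130.5
  sandy: 232 × 6/16 = 87
  white: 232 × 1/16 = 14.5
χ² = Σ (O − E)² / E
  red: (128 − 130.5)² / 130.5 = 0.0479
  sandy: (89 − 87)² / 87 = 0.0460
  white: (15 − 14.5)² / 14.5 = 0.0172
χ² = 0.0479 + 0.0460 + 0.0172 = 0.1111 ≈ 0.111

0.111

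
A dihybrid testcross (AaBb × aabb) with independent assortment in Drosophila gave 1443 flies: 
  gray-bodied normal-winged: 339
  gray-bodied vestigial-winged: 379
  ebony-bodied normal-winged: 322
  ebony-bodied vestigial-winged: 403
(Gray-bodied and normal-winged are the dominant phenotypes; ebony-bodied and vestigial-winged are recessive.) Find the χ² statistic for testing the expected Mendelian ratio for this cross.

11.345

A dihybrid testcross with independent assortment gives a 1:1:1:1 ratio.
Expected counts for N = 1443 under a 1:1:1:1 ratio (total parts = 4):
  gray-bodied normal-winged: 1443 × 1/4 = 360.75
  gray-bodied vestigial-winged: 1443 × 1/4 = 360.75
  ebony-bodied normal-winged: 1443 × 1/4 = 360.75
  ebony-bodied vestigial-winged: 1443 × 1/4 = 360.75
χ² = Σ (O − E)² / E
  gray-bodied normal-winged: (339 − 360.75)² / 360.75 = 1.3113
  gray-bodied vestigial-winged: (379 − 360.75)² / 360.75 = 0.9233
  ebony-bodied normal-winged: (322 − 360.75)² / 360.75 = 4.1623
  ebony-bodied vestigial-winged: (403 − 360.75)² / 360.75 = 4.9482
χ² = 1.3113 + 0.9233 + 4.1623 + 4.9482 = 11.3451 ≈ 11.345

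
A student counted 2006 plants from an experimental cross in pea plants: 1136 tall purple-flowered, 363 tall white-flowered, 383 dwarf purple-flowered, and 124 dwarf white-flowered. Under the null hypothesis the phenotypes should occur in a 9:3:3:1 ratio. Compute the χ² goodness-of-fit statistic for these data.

Expected counts for N = 2006 under a 9:3:3:1 ratio (total parts = 16):
  tall purple-flowered: 2006 × 9/16 = 1128.375
  tall white-flowered: 2006 × 3/16 = 376.125
  dwarf purple-flowered: 2006 × 3/16 = 376.125
  dwarf white-flowered: 2006 × 1/16 = 125.375
χ² = Σ (O − E)² / E
  tall purple-flowered: (1136 − 1128.375)² / 1128.375 = 0.0515
  tall white-flowered: (363 − 376.125)² / 376.125 = 0.4580
  dwarf purple-flowered: (383 − 376.125)² / 376.125 = 0.1257
  dwarf white-flowered: (124 − 125.375)² / 125.375 = 0.0151
χ² = 0.0515 + 0.4580 + 0.1257 + 0.0151 = 0.6503 ≈ 0.650

0.650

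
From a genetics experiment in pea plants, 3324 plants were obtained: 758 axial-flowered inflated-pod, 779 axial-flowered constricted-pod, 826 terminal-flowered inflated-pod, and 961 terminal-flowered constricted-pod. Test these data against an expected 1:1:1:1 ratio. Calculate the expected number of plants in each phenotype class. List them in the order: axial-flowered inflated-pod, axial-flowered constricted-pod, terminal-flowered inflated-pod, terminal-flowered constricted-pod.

The 1:1:1:1 ratio has 4 parts, so with N = 3324 the expected counts are:
  axial-flowered inflated-pod: 3324 × 1/4 = 831
  axial-flowered constricted-pod: 3324 × 1/4 = 831
  terminal-flowered inflated-pod: 3324 × 1/4 = 831
  terminal-flowered constricted-pod: 3324 × 1/4 = 831

831, 831, 831, 831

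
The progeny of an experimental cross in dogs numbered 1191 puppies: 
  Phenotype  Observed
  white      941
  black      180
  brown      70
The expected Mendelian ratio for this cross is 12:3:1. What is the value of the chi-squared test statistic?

Under the 12:3:1 hypothesis (Σ ratio = 16, N = 1191):
  white: 1191 × 12/16 = 893.25
  black: 1191 × 3/16 = 223.3125
  brown: 1191 × 1/16 = 74.4375
χ² = Σ (O − E)² / E
  white: (941 − 893.25)² / 893.25 = 2.5525
  black: (180 − 223.3125)² / 223.3125 = 8.4007
  brown: (70 − 74.4375)² / 74.4375 = 0.2645
χ² = 2.5525 + 8.4007 + 0.2645 = 11.2177 ≈ 11.218

11.218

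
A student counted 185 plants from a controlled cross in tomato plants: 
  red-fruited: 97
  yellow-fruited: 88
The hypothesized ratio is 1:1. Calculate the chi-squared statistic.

0.438

Total ratio parts = 2. Expected numbers out of 185:
  red-fruited: 185 × 1/2 = 92.5
  yellow-fruited: 185 × 1/2 = 92.5
χ² = Σ (O − E)² / E
  red-fruited: (97 − 92.5)² / 92.5 = 0.2189
  yellow-fruited: (88 − 92.5)² / 92.5 = 0.2189
χ² = 0.2189 + 0.2189 = 0.4378 ≈ 0.438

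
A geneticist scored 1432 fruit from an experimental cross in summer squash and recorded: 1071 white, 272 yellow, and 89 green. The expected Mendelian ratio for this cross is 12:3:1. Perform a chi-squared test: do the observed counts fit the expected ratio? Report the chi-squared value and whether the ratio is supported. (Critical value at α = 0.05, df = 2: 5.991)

The 12:3:1 ratio has 16 parts, so with N = 1432 the expected counts are:
  white: 1432 × 12/16 = 1074
  yellow: 1432 × 3/16 = 268.5
  green: 1432 × 1/16 = 89.5
χ² = Σ (O − E)² / E
  white: (1071 − 1074)² / 1074 = 0.0084
  yellow: (272 − 268.5)² / 268.5 = 0.0456
  green: (89 − 89.5)² / 89.5 = 0.0028
χ² = 0.0084 + 0.0456 + 0.0028 = 0.0568 ≈ 0.057
Degrees of freedom = 3 − 1 = 2; critical value at α = 0.05 is 5.991.
Since 0.057 < 5.991, we fail to reject the null hypothesis — the data are consistent with the 12:3:1 ratio.

0.057; consistent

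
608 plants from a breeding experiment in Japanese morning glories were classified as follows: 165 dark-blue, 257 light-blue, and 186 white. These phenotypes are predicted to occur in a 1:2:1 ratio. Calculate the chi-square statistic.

15.984

The 1:2:1 ratio has 4 parts, so with N = 608 the expected counts are:
  dark-blue: 608 × 1/4 = 152
  light-blue: 608 × 2/4 = 304
  white: 608 × 1/4 = 152
χ² = Σ (O − E)² / E
  dark-blue: (165 − 152)² / 152 = 1.1118
  light-blue: (257 − 304)² / 304 = 7.2664
  white: (186 − 152)² / 152 = 7.6053
χ² = 1.1118 + 7.2664 + 7.6053 = 15.9835 ≈ 15.984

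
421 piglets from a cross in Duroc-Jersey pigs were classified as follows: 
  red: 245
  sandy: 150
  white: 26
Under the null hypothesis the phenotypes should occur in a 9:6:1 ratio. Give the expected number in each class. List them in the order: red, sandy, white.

Under the 9:6:1 hypothesis (Σ ratio = 16, N = 421):
  red: 421 × 9/16 = 236.8125
  sandy: 421 × 6/16 = 157.875
  white: 421 × 1/16 = 26.3125

236.8125, 157.875, 26.3125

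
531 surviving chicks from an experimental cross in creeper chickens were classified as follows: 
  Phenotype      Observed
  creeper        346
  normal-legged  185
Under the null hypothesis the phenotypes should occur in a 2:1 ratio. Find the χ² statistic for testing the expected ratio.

0.542

Under the 2:1 hypothesis (Σ ratio = 3, N = 531):
  creeper: 531 × 2/3 = 354
  normal-legged: 531 × 1/3 = 177
χ² = Σ (O − E)² / E
  creeper: (346 − 354)² / 354 = 0.1808
  normal-legged: (185 − 177)² / 177 = 0.3616
χ² = 0.1808 + 0.3616 = 0.5424 ≈ 0.542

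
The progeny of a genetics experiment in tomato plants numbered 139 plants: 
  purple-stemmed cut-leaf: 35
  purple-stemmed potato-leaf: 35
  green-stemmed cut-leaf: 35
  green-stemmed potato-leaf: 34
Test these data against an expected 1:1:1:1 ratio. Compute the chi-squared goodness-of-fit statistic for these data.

0.022

Expected counts for N = 139 under a 1:1:1:1 ratio (total parts = 4):
  purple-stemmed cut-leaf: 139 × 1/4 = 34.75
  purple-stemmed potato-leaf: 139 × 1/4 = 34.75
  green-stemmed cut-leaf: 139 × 1/4 = 34.75
  green-stemmed potato-leaf: 139 × 1/4 = 34.75
χ² = Σ (O − E)² / E
  purple-stemmed cut-leaf: (35 − 34.75)² / 34.75 = 0.0018
  purple-stemmed potato-leaf: (35 − 34.75)² / 34.75 = 0.0018
  green-stemmed cut-leaf: (35 − 34.75)² / 34.75 = 0.0018
  green-stemmed potato-leaf: (34 − 34.75)² / 34.75 = 0.0162
χ² = 0.0018 + 0.0018 + 0.0018 + 0.0162 = 0.0216 ≈ 0.022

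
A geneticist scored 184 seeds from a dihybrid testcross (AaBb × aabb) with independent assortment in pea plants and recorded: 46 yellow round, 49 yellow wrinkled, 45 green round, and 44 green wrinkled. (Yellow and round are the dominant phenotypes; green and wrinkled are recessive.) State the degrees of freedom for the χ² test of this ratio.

3

A dihybrid testcross with independent assortment gives a 1:1:1:1 ratio.
A goodness-of-fit test with 4 phenotype classes has df = 4 − 1 = 3.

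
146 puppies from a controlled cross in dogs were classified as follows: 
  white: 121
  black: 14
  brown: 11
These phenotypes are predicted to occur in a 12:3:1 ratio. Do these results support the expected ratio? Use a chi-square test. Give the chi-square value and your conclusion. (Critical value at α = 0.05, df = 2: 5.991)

Total ratio parts = 16. Expected numbers out of 146:
  white: 146 × 12/16 = 109.5
  black: 146 × 3/16 = 27.375
  brown: 146 × 1/16 = 9.125
χ² = Σ (O − E)² / E
  white: (121 − 109.5)² / 109.5 = 1.2078
  black: (14 − 27.375)² / 27.375 = 6.5348
  brown: (11 − 9.125)² / 9.125 = 0.3853
χ² = 1.2078 + 6.5348 + 0.3853 = 8.1279 ≈ 8.128
Degrees of freedom = 3 − 1 = 2; critical value at α = 0.05 is 5.991.
Since 8.128 > 5.991, we reject the null hypothesis — the data do not fit the 12:3:1 ratio.

8.128; not consistent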